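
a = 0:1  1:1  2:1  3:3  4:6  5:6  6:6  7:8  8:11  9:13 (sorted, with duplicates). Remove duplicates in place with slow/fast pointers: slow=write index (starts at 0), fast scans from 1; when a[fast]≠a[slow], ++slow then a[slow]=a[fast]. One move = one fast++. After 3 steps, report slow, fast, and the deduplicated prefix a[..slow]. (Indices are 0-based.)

(s=0,f=1) a[fast]=1=a[slow] dup → fast++
(s=0,f=2) a[fast]=1=a[slow] dup → fast++
(s=0,f=3) a[fast]=3≠a[slow]=1 write a[1]=3 → slow++,fast++

slow=1, fast=4, prefix=[1, 3]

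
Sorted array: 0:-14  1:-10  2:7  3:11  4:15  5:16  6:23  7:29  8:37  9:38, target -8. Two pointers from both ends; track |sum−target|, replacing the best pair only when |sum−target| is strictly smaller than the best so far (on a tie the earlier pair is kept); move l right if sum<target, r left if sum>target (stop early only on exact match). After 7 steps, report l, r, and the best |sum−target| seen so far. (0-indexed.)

l=0 r=9: -14+38=24 d=32 *, r--
l=0 r=8: -14+37=23 d=31 *, r--
l=0 r=7: -14+29=15 d=23 *, r--
l=0 r=6: -14+23=9 d=17 *, r--
l=0 r=5: -14+16=2 d=10 *, r--
l=0 r=4: -14+15=1 d=9 *, r--
l=0 r=3: -14+11=-3 d=5 *, r--

l=0, r=2, best |Δ|=5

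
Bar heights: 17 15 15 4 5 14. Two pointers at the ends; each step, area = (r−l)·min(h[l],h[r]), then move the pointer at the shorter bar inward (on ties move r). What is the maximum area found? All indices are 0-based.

max area = 70

[0,5] min(17,14)*5=70 best=70 * → r--
[0,4] min(17,5)*4=20 best=70 → r--
[0,3] min(17,4)*3=12 best=70 → r--
[0,2] min(17,15)*2=30 best=70 → r--
[0,1] min(17,15)*1=15 best=70 → r--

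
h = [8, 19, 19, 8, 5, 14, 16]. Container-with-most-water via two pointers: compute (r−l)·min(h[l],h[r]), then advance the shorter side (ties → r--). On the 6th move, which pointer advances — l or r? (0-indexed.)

r

l=0 r=6: min(8,16)*6=48 best=48 *, l++
l=1 r=6: min(19,16)*5=80 best=80 *, r--
l=1 r=5: min(19,14)*4=56 best=80, r--
l=1 r=4: min(19,5)*3=15 best=80, r--
l=1 r=3: min(19,8)*2=16 best=80, r--
l=1 r=2: min(19,19)*1=19 best=80, r--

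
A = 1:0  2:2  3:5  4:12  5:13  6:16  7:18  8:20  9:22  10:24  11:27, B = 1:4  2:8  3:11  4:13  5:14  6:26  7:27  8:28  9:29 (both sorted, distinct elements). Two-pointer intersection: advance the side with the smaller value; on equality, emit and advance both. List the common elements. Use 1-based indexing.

intersection = [13, 27]

i=1 j=1: 0<4, i++
i=2 j=1: 2<4, i++
i=3 j=1: 5>4, j++
i=3 j=2: 5<8, i++
i=4 j=2: 12>8, j++
i=4 j=3: 12>11, j++
i=4 j=4: 12<13, i++
i=5 j=4: 13==13 emit, i++,j++
i=6 j=5: 16>14, j++
i=6 j=6: 16<26, i++
i=7 j=6: 18<26, i++
i=8 j=6: 20<26, i++
i=9 j=6: 22<26, i++
i=10 j=6: 24<26, i++
i=11 j=6: 27>26, j++
i=11 j=7: 27==27 emit, i++,j++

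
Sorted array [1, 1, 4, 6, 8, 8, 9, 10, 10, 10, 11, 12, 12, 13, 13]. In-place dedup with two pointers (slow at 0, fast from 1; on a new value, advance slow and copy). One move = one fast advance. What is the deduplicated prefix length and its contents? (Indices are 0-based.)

length 9; prefix = [1, 4, 6, 8, 9, 10, 11, 12, 13]

(s=0,f=1) a[fast]=1=a[slow] dup → fast++
(s=0,f=2) a[fast]=4≠a[slow]=1 write a[1]=4 → slow++,fast++
(s=1,f=3) a[fast]=6≠a[slow]=4 write a[2]=6 → slow++,fast++
(s=2,f=4) a[fast]=8≠a[slow]=6 write a[3]=8 → slow++,fast++
(s=3,f=5) a[fast]=8=a[slow] dup → fast++
(s=3,f=6) a[fast]=9≠a[slow]=8 write a[4]=9 → slow++,fast++
(s=4,f=7) a[fast]=10≠a[slow]=9 write a[5]=10 → slow++,fast++
(s=5,f=8) a[fast]=10=a[slow] dup → fast++
(s=5,f=9) a[fast]=10=a[slow] dup → fast++
(s=5,f=10) a[fast]=11≠a[slow]=10 write a[6]=11 → slow++,fast++
(s=6,f=11) a[fast]=12≠a[slow]=11 write a[7]=12 → slow++,fast++
(s=7,f=12) a[fast]=12=a[slow] dup → fast++
(s=7,f=13) a[fast]=13≠a[slow]=12 write a[8]=13 → slow++,fast++
(s=8,f=14) a[fast]=13=a[slow] dup → fast++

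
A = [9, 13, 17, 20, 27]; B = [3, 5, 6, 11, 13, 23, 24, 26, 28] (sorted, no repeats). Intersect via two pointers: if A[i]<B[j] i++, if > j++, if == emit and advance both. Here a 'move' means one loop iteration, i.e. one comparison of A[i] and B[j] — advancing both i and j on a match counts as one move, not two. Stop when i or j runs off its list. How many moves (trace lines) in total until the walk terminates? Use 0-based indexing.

i=0 j=0: 9>3, j++
i=0 j=1: 9>5, j++
i=0 j=2: 9>6, j++
i=0 j=3: 9<11, i++
i=1 j=3: 13>11, j++
i=1 j=4: 13==13 emit, i++,j++
i=2 j=5: 17<23, i++
i=3 j=5: 20<23, i++
i=4 j=5: 27>23, j++
i=4 j=6: 27>24, j++
i=4 j=7: 27>26, j++
i=4 j=8: 27<28, i++

12 moves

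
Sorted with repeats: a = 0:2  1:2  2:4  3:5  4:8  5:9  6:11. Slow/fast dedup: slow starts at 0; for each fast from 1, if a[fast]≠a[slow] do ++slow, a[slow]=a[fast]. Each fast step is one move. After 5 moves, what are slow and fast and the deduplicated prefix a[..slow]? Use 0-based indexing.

(s=0,f=1) a[fast]=2=a[slow] dup → fast++
(s=0,f=2) a[fast]=4≠a[slow]=2 write a[1]=4 → slow++,fast++
(s=1,f=3) a[fast]=5≠a[slow]=4 write a[2]=5 → slow++,fast++
(s=2,f=4) a[fast]=8≠a[slow]=5 write a[3]=8 → slow++,fast++
(s=3,f=5) a[fast]=9≠a[slow]=8 write a[4]=9 → slow++,fast++

slow=4, fast=6, prefix=[2, 4, 5, 8, 9]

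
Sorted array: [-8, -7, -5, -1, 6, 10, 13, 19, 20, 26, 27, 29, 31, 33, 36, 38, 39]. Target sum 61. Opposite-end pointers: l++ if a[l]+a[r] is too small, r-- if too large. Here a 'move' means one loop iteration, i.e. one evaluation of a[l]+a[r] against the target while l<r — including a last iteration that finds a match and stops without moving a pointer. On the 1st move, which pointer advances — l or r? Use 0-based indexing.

l=0 r=16: -8+39=31 <61, l++

l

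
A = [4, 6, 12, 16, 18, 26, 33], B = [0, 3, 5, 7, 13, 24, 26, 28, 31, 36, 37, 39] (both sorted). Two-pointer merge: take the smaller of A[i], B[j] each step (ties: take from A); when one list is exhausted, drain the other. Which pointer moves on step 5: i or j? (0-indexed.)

i

[i=0,j=0] A[i]=4>B[j]=0 take 0 → j++
[i=0,j=1] A[i]=4>B[j]=3 take 3 → j++
[i=0,j=2] A[i]=4<=B[j]=5 take 4 → i++
[i=1,j=2] A[i]=6>B[j]=5 take 5 → j++
[i=1,j=3] A[i]=6<=B[j]=7 take 6 → i++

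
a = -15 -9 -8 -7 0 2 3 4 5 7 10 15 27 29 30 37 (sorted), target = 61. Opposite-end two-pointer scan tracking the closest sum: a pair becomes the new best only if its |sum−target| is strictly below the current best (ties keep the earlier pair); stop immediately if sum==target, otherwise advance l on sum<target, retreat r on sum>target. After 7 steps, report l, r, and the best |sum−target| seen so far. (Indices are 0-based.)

l=7, r=15, best |Δ|=21

l=0 r=15: -15+37=22 d=39 *, l++
l=1 r=15: -9+37=28 d=33 *, l++
l=2 r=15: -8+37=29 d=32 *, l++
l=3 r=15: -7+37=30 d=31 *, l++
l=4 r=15: 0+37=37 d=24 *, l++
l=5 r=15: 2+37=39 d=22 *, l++
l=6 r=15: 3+37=40 d=21 *, l++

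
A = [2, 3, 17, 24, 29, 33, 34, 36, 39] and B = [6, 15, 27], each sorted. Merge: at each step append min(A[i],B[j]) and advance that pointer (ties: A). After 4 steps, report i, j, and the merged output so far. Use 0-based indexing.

[i=0,j=0] A[i]=2<=B[j]=6 take 2 → i++
[i=1,j=0] A[i]=3<=B[j]=6 take 3 → i++
[i=2,j=0] A[i]=17>B[j]=6 take 6 → j++
[i=2,j=1] A[i]=17>B[j]=15 take 15 → j++

i=2, j=2, merged so far=[2, 3, 6, 15]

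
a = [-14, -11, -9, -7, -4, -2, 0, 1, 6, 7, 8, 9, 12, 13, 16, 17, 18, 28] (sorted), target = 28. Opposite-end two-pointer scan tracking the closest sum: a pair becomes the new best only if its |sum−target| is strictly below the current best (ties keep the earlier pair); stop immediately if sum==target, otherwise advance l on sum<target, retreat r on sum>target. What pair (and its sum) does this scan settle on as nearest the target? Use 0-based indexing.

pair (0, 28) with sum 28 (|Δ|=0)

l=0 r=17: -14+28=14 d=14 *, l++
l=1 r=17: -11+28=17 d=11 *, l++
l=2 r=17: -9+28=19 d=9 *, l++
l=3 r=17: -7+28=21 d=7 *, l++
l=4 r=17: -4+28=24 d=4 *, l++
l=5 r=17: -2+28=26 d=2 *, l++
l=6 r=17: 0+28=28 d=0 *, stop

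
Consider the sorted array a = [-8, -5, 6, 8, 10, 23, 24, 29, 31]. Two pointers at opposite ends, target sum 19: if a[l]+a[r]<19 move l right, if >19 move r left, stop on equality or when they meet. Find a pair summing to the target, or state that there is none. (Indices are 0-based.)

(-5, 24)

[0,8] -8+31=23 >19 → r--
[0,7] -8+29=21 >19 → r--
[0,6] -8+24=16 <19 → l++
[1,6] -5+24=19 → found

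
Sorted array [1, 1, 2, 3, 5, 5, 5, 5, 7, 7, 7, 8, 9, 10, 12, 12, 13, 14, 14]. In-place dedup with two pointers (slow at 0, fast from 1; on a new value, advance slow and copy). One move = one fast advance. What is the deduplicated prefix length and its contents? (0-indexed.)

length 11; prefix = [1, 2, 3, 5, 7, 8, 9, 10, 12, 13, 14]

slow=0 fast=1: a[fast]=1=a[slow] dup, fast++
slow=0 fast=2: a[fast]=2≠a[slow]=1 write a[1]=2, slow++,fast++
slow=1 fast=3: a[fast]=3≠a[slow]=2 write a[2]=3, slow++,fast++
slow=2 fast=4: a[fast]=5≠a[slow]=3 write a[3]=5, slow++,fast++
slow=3 fast=5: a[fast]=5=a[slow] dup, fast++
slow=3 fast=6: a[fast]=5=a[slow] dup, fast++
slow=3 fast=7: a[fast]=5=a[slow] dup, fast++
slow=3 fast=8: a[fast]=7≠a[slow]=5 write a[4]=7, slow++,fast++
slow=4 fast=9: a[fast]=7=a[slow] dup, fast++
slow=4 fast=10: a[fast]=7=a[slow] dup, fast++
slow=4 fast=11: a[fast]=8≠a[slow]=7 write a[5]=8, slow++,fast++
slow=5 fast=12: a[fast]=9≠a[slow]=8 write a[6]=9, slow++,fast++
slow=6 fast=13: a[fast]=10≠a[slow]=9 write a[7]=10, slow++,fast++
slow=7 fast=14: a[fast]=12≠a[slow]=10 write a[8]=12, slow++,fast++
slow=8 fast=15: a[fast]=12=a[slow] dup, fast++
slow=8 fast=16: a[fast]=13≠a[slow]=12 write a[9]=13, slow++,fast++
slow=9 fast=17: a[fast]=14≠a[slow]=13 write a[10]=14, slow++,fast++
slow=10 fast=18: a[fast]=14=a[slow] dup, fast++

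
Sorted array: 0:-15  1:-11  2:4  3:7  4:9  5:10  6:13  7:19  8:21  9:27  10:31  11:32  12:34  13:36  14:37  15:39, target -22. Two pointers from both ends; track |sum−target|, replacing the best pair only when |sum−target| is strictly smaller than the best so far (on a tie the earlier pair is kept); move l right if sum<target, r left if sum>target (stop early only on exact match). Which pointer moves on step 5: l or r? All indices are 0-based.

r

l=0 r=15: -15+39=24 d=46 *, r--
l=0 r=14: -15+37=22 d=44 *, r--
l=0 r=13: -15+36=21 d=43 *, r--
l=0 r=12: -15+34=19 d=41 *, r--
l=0 r=11: -15+32=17 d=39 *, r--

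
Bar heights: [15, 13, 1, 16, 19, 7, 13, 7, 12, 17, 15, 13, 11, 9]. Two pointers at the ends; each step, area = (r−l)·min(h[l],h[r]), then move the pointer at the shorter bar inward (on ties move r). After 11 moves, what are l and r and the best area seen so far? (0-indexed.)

l=4, r=6, best area=150

[0,13] min(15,9)*13=117 best=117 * → r--
[0,12] min(15,11)*12=132 best=132 * → r--
[0,11] min(15,13)*11=143 best=143 * → r--
[0,10] min(15,15)*10=150 best=150 * → r--
[0,9] min(15,17)*9=135 best=150 → l++
[1,9] min(13,17)*8=104 best=150 → l++
[2,9] min(1,17)*7=7 best=150 → l++
[3,9] min(16,17)*6=96 best=150 → l++
[4,9] min(19,17)*5=85 best=150 → r--
[4,8] min(19,12)*4=48 best=150 → r--
[4,7] min(19,7)*3=21 best=150 → r--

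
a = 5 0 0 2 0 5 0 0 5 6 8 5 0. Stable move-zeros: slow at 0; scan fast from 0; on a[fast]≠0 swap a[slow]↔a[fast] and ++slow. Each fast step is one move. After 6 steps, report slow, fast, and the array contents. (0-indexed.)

slow=3, fast=6, a=[5, 2, 5, 0, 0, 0, 0, 0, 5, 6, 8, 5, 0]

slow=0 fast=0: a[fast]=5≠0 swap→a[0]=5, slow++,fast++
slow=1 fast=1: a[fast]=0, fast++
slow=1 fast=2: a[fast]=0, fast++
slow=1 fast=3: a[fast]=2≠0 swap→a[1]=2, slow++,fast++
slow=2 fast=4: a[fast]=0, fast++
slow=2 fast=5: a[fast]=5≠0 swap→a[2]=5, slow++,fast++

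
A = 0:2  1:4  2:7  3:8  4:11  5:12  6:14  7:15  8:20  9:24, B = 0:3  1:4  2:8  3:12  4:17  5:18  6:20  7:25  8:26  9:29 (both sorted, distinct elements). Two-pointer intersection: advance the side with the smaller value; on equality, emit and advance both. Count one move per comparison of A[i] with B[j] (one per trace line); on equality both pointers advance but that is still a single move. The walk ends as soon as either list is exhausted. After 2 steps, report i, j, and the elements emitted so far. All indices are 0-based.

[i=0,j=0] 2<3 → i++
[i=1,j=0] 4>3 → j++

i=1, j=1, emitted=[]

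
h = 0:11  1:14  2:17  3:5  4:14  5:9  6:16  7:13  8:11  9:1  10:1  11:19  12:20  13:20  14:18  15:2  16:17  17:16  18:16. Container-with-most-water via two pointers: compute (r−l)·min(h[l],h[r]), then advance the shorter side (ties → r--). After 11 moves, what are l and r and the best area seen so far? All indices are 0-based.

l=0 r=18: min(11,16)*18=198 best=198 *, l++
l=1 r=18: min(14,16)*17=238 best=238 *, l++
l=2 r=18: min(17,16)*16=256 best=256 *, r--
l=2 r=17: min(17,16)*15=240 best=256, r--
l=2 r=16: min(17,17)*14=238 best=256, r--
l=2 r=15: min(17,2)*13=26 best=256, r--
l=2 r=14: min(17,18)*12=204 best=256, l++
l=3 r=14: min(5,18)*11=55 best=256, l++
l=4 r=14: min(14,18)*10=140 best=256, l++
l=5 r=14: min(9,18)*9=81 best=256, l++
l=6 r=14: min(16,18)*8=128 best=256, l++

l=7, r=14, best area=256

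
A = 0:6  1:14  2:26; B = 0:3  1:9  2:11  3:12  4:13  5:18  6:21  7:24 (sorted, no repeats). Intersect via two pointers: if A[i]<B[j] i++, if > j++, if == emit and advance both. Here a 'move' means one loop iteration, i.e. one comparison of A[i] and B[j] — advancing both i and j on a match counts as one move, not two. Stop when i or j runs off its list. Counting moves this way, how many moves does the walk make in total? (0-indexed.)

[i=0,j=0] 6>3 → j++
[i=0,j=1] 6<9 → i++
[i=1,j=1] 14>9 → j++
[i=1,j=2] 14>11 → j++
[i=1,j=3] 14>12 → j++
[i=1,j=4] 14>13 → j++
[i=1,j=5] 14<18 → i++
[i=2,j=5] 26>18 → j++
[i=2,j=6] 26>21 → j++
[i=2,j=7] 26>24 → j++

10 moves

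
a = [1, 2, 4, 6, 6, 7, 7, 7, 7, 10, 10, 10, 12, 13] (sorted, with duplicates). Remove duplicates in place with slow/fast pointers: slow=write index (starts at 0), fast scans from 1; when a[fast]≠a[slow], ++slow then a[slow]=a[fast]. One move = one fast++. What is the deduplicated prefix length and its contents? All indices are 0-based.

length 8; prefix = [1, 2, 4, 6, 7, 10, 12, 13]

(s=0,f=1) a[fast]=2≠a[slow]=1 write a[1]=2 → slow++,fast++
(s=1,f=2) a[fast]=4≠a[slow]=2 write a[2]=4 → slow++,fast++
(s=2,f=3) a[fast]=6≠a[slow]=4 write a[3]=6 → slow++,fast++
(s=3,f=4) a[fast]=6=a[slow] dup → fast++
(s=3,f=5) a[fast]=7≠a[slow]=6 write a[4]=7 → slow++,fast++
(s=4,f=6) a[fast]=7=a[slow] dup → fast++
(s=4,f=7) a[fast]=7=a[slow] dup → fast++
(s=4,f=8) a[fast]=7=a[slow] dup → fast++
(s=4,f=9) a[fast]=10≠a[slow]=7 write a[5]=10 → slow++,fast++
(s=5,f=10) a[fast]=10=a[slow] dup → fast++
(s=5,f=11) a[fast]=10=a[slow] dup → fast++
(s=5,f=12) a[fast]=12≠a[slow]=10 write a[6]=12 → slow++,fast++
(s=6,f=13) a[fast]=13≠a[slow]=12 write a[7]=13 → slow++,fast++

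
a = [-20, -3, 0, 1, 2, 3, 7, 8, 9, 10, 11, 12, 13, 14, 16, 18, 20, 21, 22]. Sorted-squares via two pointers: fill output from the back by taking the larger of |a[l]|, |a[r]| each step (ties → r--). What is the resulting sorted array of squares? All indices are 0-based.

l=0 r=18: |-20|<=|22| out[18]=484, r--
l=0 r=17: |-20|<=|21| out[17]=441, r--
l=0 r=16: |-20|<=|20| out[16]=400, r--
l=0 r=15: |-20|>|18| out[15]=400, l++
l=1 r=15: |-3|<=|18| out[14]=324, r--
l=1 r=14: |-3|<=|16| out[13]=256, r--
l=1 r=13: |-3|<=|14| out[12]=196, r--
l=1 r=12: |-3|<=|13| out[11]=169, r--
l=1 r=11: |-3|<=|12| out[10]=144, r--
l=1 r=10: |-3|<=|11| out[9]=121, r--
l=1 r=9: |-3|<=|10| out[8]=100, r--
l=1 r=8: |-3|<=|9| out[7]=81, r--
l=1 r=7: |-3|<=|8| out[6]=64, r--
l=1 r=6: |-3|<=|7| out[5]=49, r--
l=1 r=5: |-3|<=|3| out[4]=9, r--
l=1 r=4: |-3|>|2| out[3]=9, l++
l=2 r=4: |0|<=|2| out[2]=4, r--
l=2 r=3: |0|<=|1| out[1]=1, r--
l=2 r=2: |0|<=|0| out[0]=0, r--

[0, 1, 4, 9, 9, 49, 64, 81, 100, 121, 144, 169, 196, 256, 324, 400, 400, 441, 484]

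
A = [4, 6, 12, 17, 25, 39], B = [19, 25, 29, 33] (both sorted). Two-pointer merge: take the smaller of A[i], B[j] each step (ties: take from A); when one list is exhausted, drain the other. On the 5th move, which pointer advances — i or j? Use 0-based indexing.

j

[i=0,j=0] A[i]=4<=B[j]=19 take 4 → i++
[i=1,j=0] A[i]=6<=B[j]=19 take 6 → i++
[i=2,j=0] A[i]=12<=B[j]=19 take 12 → i++
[i=3,j=0] A[i]=17<=B[j]=19 take 17 → i++
[i=4,j=0] A[i]=25>B[j]=19 take 19 → j++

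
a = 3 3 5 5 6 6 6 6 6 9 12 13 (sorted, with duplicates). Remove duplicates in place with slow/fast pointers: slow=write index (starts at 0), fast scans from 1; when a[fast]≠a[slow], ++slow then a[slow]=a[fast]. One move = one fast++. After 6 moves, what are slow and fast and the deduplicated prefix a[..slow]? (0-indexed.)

(s=0,f=1) a[fast]=3=a[slow] dup → fast++
(s=0,f=2) a[fast]=5≠a[slow]=3 write a[1]=5 → slow++,fast++
(s=1,f=3) a[fast]=5=a[slow] dup → fast++
(s=1,f=4) a[fast]=6≠a[slow]=5 write a[2]=6 → slow++,fast++
(s=2,f=5) a[fast]=6=a[slow] dup → fast++
(s=2,f=6) a[fast]=6=a[slow] dup → fast++

slow=2, fast=7, prefix=[3, 5, 6]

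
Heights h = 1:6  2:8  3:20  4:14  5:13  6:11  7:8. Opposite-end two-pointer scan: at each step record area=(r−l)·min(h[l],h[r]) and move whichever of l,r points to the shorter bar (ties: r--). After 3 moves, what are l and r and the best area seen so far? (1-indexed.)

[1,7] min(6,8)*6=36 best=36 * → l++
[2,7] min(8,8)*5=40 best=40 * → r--
[2,6] min(8,11)*4=32 best=40 → l++

l=3, r=6, best area=40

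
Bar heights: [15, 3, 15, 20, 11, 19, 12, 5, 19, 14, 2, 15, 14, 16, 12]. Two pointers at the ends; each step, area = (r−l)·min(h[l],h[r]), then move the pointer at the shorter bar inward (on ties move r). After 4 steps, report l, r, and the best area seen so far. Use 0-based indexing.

l=3, r=13, best area=195

[0,14] min(15,12)*14=168 best=168 * → r--
[0,13] min(15,16)*13=195 best=195 * → l++
[1,13] min(3,16)*12=36 best=195 → l++
[2,13] min(15,16)*11=165 best=195 → l++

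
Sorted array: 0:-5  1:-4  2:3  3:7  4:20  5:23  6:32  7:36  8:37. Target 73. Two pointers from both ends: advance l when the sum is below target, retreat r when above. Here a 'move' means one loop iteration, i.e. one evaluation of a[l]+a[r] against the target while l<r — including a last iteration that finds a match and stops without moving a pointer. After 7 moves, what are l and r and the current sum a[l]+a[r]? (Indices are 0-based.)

[0,8] -5+37=32 <73 → l++
[1,8] -4+37=33 <73 → l++
[2,8] 3+37=40 <73 → l++
[3,8] 7+37=44 <73 → l++
[4,8] 20+37=57 <73 → l++
[5,8] 23+37=60 <73 → l++
[6,8] 32+37=69 <73 → l++

l=7, r=8, sum=73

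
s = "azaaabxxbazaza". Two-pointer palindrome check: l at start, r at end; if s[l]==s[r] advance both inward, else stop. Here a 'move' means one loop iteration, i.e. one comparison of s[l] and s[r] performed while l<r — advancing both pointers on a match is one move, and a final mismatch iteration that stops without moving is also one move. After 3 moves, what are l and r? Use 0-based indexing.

l=3, r=10

l=0 r=13: 'a'=='a', l++,r--
l=1 r=12: 'z'=='z', l++,r--
l=2 r=11: 'a'=='a', l++,r--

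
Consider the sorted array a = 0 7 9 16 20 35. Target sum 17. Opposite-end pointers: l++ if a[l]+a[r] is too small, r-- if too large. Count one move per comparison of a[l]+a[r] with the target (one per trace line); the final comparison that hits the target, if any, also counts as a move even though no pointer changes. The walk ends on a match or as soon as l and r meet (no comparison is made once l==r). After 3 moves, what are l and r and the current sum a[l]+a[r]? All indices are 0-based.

l=0 r=5: 0+35=35 >17, r--
l=0 r=4: 0+20=20 >17, r--
l=0 r=3: 0+16=16 <17, l++

l=1, r=3, sum=23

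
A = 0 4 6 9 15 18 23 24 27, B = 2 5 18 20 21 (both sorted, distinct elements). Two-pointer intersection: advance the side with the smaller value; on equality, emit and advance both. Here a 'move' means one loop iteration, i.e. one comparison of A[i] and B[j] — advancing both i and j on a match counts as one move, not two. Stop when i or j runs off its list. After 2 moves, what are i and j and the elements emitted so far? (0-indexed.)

[i=0,j=0] 0<2 → i++
[i=1,j=0] 4>2 → j++

i=1, j=1, emitted=[]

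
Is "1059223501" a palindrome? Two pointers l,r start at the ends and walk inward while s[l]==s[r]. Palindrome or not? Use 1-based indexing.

not a palindrome (mismatch at 4,7)

l=1 r=10: '1'=='1', l++,r--
l=2 r=9: '0'=='0', l++,r--
l=3 r=8: '5'=='5', l++,r--
l=4 r=7: '9'!='3', stop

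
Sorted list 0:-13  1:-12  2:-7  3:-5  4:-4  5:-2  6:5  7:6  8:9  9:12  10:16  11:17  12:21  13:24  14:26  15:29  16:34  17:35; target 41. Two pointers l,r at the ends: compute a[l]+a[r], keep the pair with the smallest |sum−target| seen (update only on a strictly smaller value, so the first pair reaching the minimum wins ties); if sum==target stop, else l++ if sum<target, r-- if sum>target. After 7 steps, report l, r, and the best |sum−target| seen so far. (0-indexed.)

l=7, r=17, best |Δ|=1

l=0 r=17: -13+35=22 d=19 *, l++
l=1 r=17: -12+35=23 d=18 *, l++
l=2 r=17: -7+35=28 d=13 *, l++
l=3 r=17: -5+35=30 d=11 *, l++
l=4 r=17: -4+35=31 d=10 *, l++
l=5 r=17: -2+35=33 d=8 *, l++
l=6 r=17: 5+35=40 d=1 *, l++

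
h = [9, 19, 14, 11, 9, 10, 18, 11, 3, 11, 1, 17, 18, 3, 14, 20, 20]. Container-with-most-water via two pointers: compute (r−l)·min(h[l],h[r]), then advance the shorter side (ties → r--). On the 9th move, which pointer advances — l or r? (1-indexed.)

l=1 r=17: min(9,20)*16=144 best=144 *, l++
l=2 r=17: min(19,20)*15=285 best=285 *, l++
l=3 r=17: min(14,20)*14=196 best=285, l++
l=4 r=17: min(11,20)*13=143 best=285, l++
l=5 r=17: min(9,20)*12=108 best=285, l++
l=6 r=17: min(10,20)*11=110 best=285, l++
l=7 r=17: min(18,20)*10=180 best=285, l++
l=8 r=17: min(11,20)*9=99 best=285, l++
l=9 r=17: min(3,20)*8=24 best=285, l++

l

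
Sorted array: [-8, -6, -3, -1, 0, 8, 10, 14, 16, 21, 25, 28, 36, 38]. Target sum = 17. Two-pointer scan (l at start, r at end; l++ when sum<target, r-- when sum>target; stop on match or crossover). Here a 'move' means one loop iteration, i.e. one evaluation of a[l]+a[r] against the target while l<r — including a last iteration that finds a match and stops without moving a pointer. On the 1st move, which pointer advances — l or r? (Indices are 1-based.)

l=1 r=14: -8+38=30 >17, r--

r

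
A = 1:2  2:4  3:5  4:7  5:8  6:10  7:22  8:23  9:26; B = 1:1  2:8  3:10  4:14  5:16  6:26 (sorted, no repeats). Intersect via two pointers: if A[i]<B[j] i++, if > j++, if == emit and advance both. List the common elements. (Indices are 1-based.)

i=1 j=1: 2>1, j++
i=1 j=2: 2<8, i++
i=2 j=2: 4<8, i++
i=3 j=2: 5<8, i++
i=4 j=2: 7<8, i++
i=5 j=2: 8==8 emit, i++,j++
i=6 j=3: 10==10 emit, i++,j++
i=7 j=4: 22>14, j++
i=7 j=5: 22>16, j++
i=7 j=6: 22<26, i++
i=8 j=6: 23<26, i++
i=9 j=6: 26==26 emit, i++,j++

intersection = [8, 10, 26]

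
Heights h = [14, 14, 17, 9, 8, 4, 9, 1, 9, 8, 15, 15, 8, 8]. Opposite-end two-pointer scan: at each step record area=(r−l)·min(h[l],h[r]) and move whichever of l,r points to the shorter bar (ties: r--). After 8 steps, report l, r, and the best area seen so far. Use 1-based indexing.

l=3, r=8, best area=154

[1,14] min(14,8)*13=104 best=104 * → r--
[1,13] min(14,8)*12=96 best=104 → r--
[1,12] min(14,15)*11=154 best=154 * → l++
[2,12] min(14,15)*10=140 best=154 → l++
[3,12] min(17,15)*9=135 best=154 → r--
[3,11] min(17,15)*8=120 best=154 → r--
[3,10] min(17,8)*7=56 best=154 → r--
[3,9] min(17,9)*6=54 best=154 → r--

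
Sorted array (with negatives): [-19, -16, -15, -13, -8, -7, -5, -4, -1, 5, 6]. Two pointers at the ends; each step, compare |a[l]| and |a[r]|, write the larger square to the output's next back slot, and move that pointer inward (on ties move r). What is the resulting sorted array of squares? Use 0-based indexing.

[1, 16, 25, 25, 36, 49, 64, 169, 225, 256, 361]

l=0 r=10: |-19|>|6| out[10]=361, l++
l=1 r=10: |-16|>|6| out[9]=256, l++
l=2 r=10: |-15|>|6| out[8]=225, l++
l=3 r=10: |-13|>|6| out[7]=169, l++
l=4 r=10: |-8|>|6| out[6]=64, l++
l=5 r=10: |-7|>|6| out[5]=49, l++
l=6 r=10: |-5|<=|6| out[4]=36, r--
l=6 r=9: |-5|<=|5| out[3]=25, r--
l=6 r=8: |-5|>|-1| out[2]=25, l++
l=7 r=8: |-4|>|-1| out[1]=16, l++
l=8 r=8: |-1|<=|-1| out[0]=1, r--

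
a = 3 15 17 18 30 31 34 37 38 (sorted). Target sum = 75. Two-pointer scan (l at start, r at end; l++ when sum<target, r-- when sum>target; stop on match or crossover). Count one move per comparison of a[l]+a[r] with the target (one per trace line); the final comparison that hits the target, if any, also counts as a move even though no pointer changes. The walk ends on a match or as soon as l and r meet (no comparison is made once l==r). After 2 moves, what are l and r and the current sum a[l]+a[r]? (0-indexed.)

l=2, r=8, sum=55

[0,8] 3+38=41 <75 → l++
[1,8] 15+38=53 <75 → l++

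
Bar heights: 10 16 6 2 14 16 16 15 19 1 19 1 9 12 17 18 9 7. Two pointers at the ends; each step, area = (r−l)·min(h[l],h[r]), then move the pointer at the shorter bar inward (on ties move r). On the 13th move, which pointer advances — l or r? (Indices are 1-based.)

l=1 r=18: min(10,7)*17=119 best=119 *, r--
l=1 r=17: min(10,9)*16=144 best=144 *, r--
l=1 r=16: min(10,18)*15=150 best=150 *, l++
l=2 r=16: min(16,18)*14=224 best=224 *, l++
l=3 r=16: min(6,18)*13=78 best=224, l++
l=4 r=16: min(2,18)*12=24 best=224, l++
l=5 r=16: min(14,18)*11=154 best=224, l++
l=6 r=16: min(16,18)*10=160 best=224, l++
l=7 r=16: min(16,18)*9=144 best=224, l++
l=8 r=16: min(15,18)*8=120 best=224, l++
l=9 r=16: min(19,18)*7=126 best=224, r--
l=9 r=15: min(19,17)*6=102 best=224, r--
l=9 r=14: min(19,12)*5=60 best=224, r--

r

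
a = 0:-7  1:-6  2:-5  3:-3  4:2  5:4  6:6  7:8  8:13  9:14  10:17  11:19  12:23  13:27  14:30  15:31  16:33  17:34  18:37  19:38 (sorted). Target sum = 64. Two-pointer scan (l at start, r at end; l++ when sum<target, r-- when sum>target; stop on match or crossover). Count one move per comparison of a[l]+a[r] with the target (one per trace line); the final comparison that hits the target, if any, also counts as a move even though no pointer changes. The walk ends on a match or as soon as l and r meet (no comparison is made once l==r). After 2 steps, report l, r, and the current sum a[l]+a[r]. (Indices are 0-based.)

l=2, r=19, sum=33

[0,19] -7+38=31 <64 → l++
[1,19] -6+38=32 <64 → l++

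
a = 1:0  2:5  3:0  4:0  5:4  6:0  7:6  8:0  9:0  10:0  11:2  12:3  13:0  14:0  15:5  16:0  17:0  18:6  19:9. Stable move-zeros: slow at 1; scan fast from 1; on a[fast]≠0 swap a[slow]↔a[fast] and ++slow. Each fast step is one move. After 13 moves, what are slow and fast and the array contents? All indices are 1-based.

(s=1,f=1) a[fast]=0 → fast++
(s=1,f=2) a[fast]=5≠0 swap→a[1]=5 → slow++,fast++
(s=2,f=3) a[fast]=0 → fast++
(s=2,f=4) a[fast]=0 → fast++
(s=2,f=5) a[fast]=4≠0 swap→a[2]=4 → slow++,fast++
(s=3,f=6) a[fast]=0 → fast++
(s=3,f=7) a[fast]=6≠0 swap→a[3]=6 → slow++,fast++
(s=4,f=8) a[fast]=0 → fast++
(s=4,f=9) a[fast]=0 → fast++
(s=4,f=10) a[fast]=0 → fast++
(s=4,f=11) a[fast]=2≠0 swap→a[4]=2 → slow++,fast++
(s=5,f=12) a[fast]=3≠0 swap→a[5]=3 → slow++,fast++
(s=6,f=13) a[fast]=0 → fast++

slow=6, fast=14, a=[5, 4, 6, 2, 3, 0, 0, 0, 0, 0, 0, 0, 0, 0, 5, 0, 0, 6, 9]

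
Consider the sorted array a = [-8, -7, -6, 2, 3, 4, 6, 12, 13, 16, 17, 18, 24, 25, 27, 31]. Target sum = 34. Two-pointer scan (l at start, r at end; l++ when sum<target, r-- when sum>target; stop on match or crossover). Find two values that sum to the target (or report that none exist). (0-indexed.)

(3, 31)

l=0 r=15: -8+31=23 <34, l++
l=1 r=15: -7+31=24 <34, l++
l=2 r=15: -6+31=25 <34, l++
l=3 r=15: 2+31=33 <34, l++
l=4 r=15: 3+31=34, found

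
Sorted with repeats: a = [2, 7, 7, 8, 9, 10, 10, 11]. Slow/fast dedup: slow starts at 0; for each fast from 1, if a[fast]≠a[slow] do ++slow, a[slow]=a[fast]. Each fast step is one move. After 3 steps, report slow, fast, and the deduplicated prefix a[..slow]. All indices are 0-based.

slow=0 fast=1: a[fast]=7≠a[slow]=2 write a[1]=7, slow++,fast++
slow=1 fast=2: a[fast]=7=a[slow] dup, fast++
slow=1 fast=3: a[fast]=8≠a[slow]=7 write a[2]=8, slow++,fast++

slow=2, fast=4, prefix=[2, 7, 8]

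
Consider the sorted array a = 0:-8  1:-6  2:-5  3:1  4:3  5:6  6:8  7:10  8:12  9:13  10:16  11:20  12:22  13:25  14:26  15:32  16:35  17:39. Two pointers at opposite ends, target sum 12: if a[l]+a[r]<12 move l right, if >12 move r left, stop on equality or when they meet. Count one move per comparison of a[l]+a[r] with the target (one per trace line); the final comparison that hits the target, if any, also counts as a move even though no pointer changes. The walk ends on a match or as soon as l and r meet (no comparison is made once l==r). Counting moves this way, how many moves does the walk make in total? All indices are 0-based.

[0,17] -8+39=31 >12 → r--
[0,16] -8+35=27 >12 → r--
[0,15] -8+32=24 >12 → r--
[0,14] -8+26=18 >12 → r--
[0,13] -8+25=17 >12 → r--
[0,12] -8+22=14 >12 → r--
[0,11] -8+20=12 → found

7 moves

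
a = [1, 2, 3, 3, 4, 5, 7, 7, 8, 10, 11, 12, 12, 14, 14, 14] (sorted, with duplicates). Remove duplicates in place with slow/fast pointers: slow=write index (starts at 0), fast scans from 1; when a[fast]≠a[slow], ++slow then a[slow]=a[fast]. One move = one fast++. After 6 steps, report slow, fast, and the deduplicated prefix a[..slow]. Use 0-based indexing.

slow=5, fast=7, prefix=[1, 2, 3, 4, 5, 7]

slow=0 fast=1: a[fast]=2≠a[slow]=1 write a[1]=2, slow++,fast++
slow=1 fast=2: a[fast]=3≠a[slow]=2 write a[2]=3, slow++,fast++
slow=2 fast=3: a[fast]=3=a[slow] dup, fast++
slow=2 fast=4: a[fast]=4≠a[slow]=3 write a[3]=4, slow++,fast++
slow=3 fast=5: a[fast]=5≠a[slow]=4 write a[4]=5, slow++,fast++
slow=4 fast=6: a[fast]=7≠a[slow]=5 write a[5]=7, slow++,fast++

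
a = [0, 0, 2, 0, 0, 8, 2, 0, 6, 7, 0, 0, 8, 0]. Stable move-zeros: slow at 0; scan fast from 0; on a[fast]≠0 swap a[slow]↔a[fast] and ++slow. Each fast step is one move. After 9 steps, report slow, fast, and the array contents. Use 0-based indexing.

slow=0 fast=0: a[fast]=0, fast++
slow=0 fast=1: a[fast]=0, fast++
slow=0 fast=2: a[fast]=2≠0 swap→a[0]=2, slow++,fast++
slow=1 fast=3: a[fast]=0, fast++
slow=1 fast=4: a[fast]=0, fast++
slow=1 fast=5: a[fast]=8≠0 swap→a[1]=8, slow++,fast++
slow=2 fast=6: a[fast]=2≠0 swap→a[2]=2, slow++,fast++
slow=3 fast=7: a[fast]=0, fast++
slow=3 fast=8: a[fast]=6≠0 swap→a[3]=6, slow++,fast++

slow=4, fast=9, a=[2, 8, 2, 6, 0, 0, 0, 0, 0, 7, 0, 0, 8, 0]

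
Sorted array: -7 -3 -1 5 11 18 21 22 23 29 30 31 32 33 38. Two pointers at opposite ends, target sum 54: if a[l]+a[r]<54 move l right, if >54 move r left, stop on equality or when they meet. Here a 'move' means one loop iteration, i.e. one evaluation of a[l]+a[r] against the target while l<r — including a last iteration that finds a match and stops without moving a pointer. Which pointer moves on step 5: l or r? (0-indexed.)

l=0 r=14: -7+38=31 <54, l++
l=1 r=14: -3+38=35 <54, l++
l=2 r=14: -1+38=37 <54, l++
l=3 r=14: 5+38=43 <54, l++
l=4 r=14: 11+38=49 <54, l++

l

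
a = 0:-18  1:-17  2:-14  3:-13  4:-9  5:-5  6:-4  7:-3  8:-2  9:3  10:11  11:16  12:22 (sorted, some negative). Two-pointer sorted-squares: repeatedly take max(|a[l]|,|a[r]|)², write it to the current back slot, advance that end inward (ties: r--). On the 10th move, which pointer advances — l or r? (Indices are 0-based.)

l

[0,12] |-18|<=|22| out[12]=484 → r--
[0,11] |-18|>|16| out[11]=324 → l++
[1,11] |-17|>|16| out[10]=289 → l++
[2,11] |-14|<=|16| out[9]=256 → r--
[2,10] |-14|>|11| out[8]=196 → l++
[3,10] |-13|>|11| out[7]=169 → l++
[4,10] |-9|<=|11| out[6]=121 → r--
[4,9] |-9|>|3| out[5]=81 → l++
[5,9] |-5|>|3| out[4]=25 → l++
[6,9] |-4|>|3| out[3]=16 → l++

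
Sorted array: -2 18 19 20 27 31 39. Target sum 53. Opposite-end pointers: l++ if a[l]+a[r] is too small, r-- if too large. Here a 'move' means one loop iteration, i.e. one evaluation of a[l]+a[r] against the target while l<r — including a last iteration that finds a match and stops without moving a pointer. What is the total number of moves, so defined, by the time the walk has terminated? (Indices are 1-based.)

6 moves

[1,7] -2+39=37 <53 → l++
[2,7] 18+39=57 >53 → r--
[2,6] 18+31=49 <53 → l++
[3,6] 19+31=50 <53 → l++
[4,6] 20+31=51 <53 → l++
[5,6] 27+31=58 >53 → r--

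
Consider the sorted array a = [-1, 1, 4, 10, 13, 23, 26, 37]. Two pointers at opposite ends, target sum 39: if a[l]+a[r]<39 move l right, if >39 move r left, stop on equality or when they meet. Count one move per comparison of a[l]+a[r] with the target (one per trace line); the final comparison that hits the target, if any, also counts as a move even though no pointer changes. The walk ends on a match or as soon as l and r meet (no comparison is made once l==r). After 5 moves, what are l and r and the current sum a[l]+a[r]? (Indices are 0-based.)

l=0 r=7: -1+37=36 <39, l++
l=1 r=7: 1+37=38 <39, l++
l=2 r=7: 4+37=41 >39, r--
l=2 r=6: 4+26=30 <39, l++
l=3 r=6: 10+26=36 <39, l++

l=4, r=6, sum=39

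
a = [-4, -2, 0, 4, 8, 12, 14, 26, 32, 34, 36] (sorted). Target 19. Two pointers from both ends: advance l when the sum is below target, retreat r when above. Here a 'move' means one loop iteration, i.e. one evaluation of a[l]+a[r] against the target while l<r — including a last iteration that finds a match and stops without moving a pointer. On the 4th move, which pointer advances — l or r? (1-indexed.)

r

l=1 r=11: -4+36=32 >19, r--
l=1 r=10: -4+34=30 >19, r--
l=1 r=9: -4+32=28 >19, r--
l=1 r=8: -4+26=22 >19, r--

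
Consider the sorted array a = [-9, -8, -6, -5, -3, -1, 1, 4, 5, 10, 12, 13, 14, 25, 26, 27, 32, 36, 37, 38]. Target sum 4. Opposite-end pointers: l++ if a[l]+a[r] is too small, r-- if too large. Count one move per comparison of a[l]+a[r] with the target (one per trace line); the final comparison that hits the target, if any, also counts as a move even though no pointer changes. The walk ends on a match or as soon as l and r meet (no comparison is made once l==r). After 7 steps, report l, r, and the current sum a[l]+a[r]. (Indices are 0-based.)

l=0, r=12, sum=5

[0,19] -9+38=29 >4 → r--
[0,18] -9+37=28 >4 → r--
[0,17] -9+36=27 >4 → r--
[0,16] -9+32=23 >4 → r--
[0,15] -9+27=18 >4 → r--
[0,14] -9+26=17 >4 → r--
[0,13] -9+25=16 >4 → r--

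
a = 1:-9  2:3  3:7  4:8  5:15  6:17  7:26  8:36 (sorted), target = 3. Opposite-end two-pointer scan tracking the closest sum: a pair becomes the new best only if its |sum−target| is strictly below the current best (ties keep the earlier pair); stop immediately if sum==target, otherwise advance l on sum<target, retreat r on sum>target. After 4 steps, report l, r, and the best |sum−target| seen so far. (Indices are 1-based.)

[1,8] -9+36=27 d=24 * → r--
[1,7] -9+26=17 d=14 * → r--
[1,6] -9+17=8 d=5 * → r--
[1,5] -9+15=6 d=3 * → r--

l=1, r=4, best |Δ|=3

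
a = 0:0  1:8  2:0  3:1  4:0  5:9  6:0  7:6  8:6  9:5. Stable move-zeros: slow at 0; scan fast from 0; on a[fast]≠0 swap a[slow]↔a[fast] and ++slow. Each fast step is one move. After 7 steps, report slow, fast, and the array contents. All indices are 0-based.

slow=3, fast=7, a=[8, 1, 9, 0, 0, 0, 0, 6, 6, 5]

slow=0 fast=0: a[fast]=0, fast++
slow=0 fast=1: a[fast]=8≠0 swap→a[0]=8, slow++,fast++
slow=1 fast=2: a[fast]=0, fast++
slow=1 fast=3: a[fast]=1≠0 swap→a[1]=1, slow++,fast++
slow=2 fast=4: a[fast]=0, fast++
slow=2 fast=5: a[fast]=9≠0 swap→a[2]=9, slow++,fast++
slow=3 fast=6: a[fast]=0, fast++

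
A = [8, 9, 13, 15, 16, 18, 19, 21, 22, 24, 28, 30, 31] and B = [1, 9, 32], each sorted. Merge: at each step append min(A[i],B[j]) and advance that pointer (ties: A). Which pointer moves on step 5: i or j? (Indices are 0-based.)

i

[i=0,j=0] A[i]=8>B[j]=1 take 1 → j++
[i=0,j=1] A[i]=8<=B[j]=9 take 8 → i++
[i=1,j=1] A[i]=9<=B[j]=9 take 9 → i++
[i=2,j=1] A[i]=13>B[j]=9 take 9 → j++
[i=2,j=2] A[i]=13<=B[j]=32 take 13 → i++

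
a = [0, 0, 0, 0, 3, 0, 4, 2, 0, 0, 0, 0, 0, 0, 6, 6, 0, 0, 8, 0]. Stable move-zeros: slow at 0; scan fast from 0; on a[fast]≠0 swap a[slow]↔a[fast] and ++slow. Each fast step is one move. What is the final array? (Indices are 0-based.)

slow=0 fast=0: a[fast]=0, fast++
slow=0 fast=1: a[fast]=0, fast++
slow=0 fast=2: a[fast]=0, fast++
slow=0 fast=3: a[fast]=0, fast++
slow=0 fast=4: a[fast]=3≠0 swap→a[0]=3, slow++,fast++
slow=1 fast=5: a[fast]=0, fast++
slow=1 fast=6: a[fast]=4≠0 swap→a[1]=4, slow++,fast++
slow=2 fast=7: a[fast]=2≠0 swap→a[2]=2, slow++,fast++
slow=3 fast=8: a[fast]=0, fast++
slow=3 fast=9: a[fast]=0, fast++
slow=3 fast=10: a[fast]=0, fast++
slow=3 fast=11: a[fast]=0, fast++
slow=3 fast=12: a[fast]=0, fast++
slow=3 fast=13: a[fast]=0, fast++
slow=3 fast=14: a[fast]=6≠0 swap→a[3]=6, slow++,fast++
slow=4 fast=15: a[fast]=6≠0 swap→a[4]=6, slow++,fast++
slow=5 fast=16: a[fast]=0, fast++
slow=5 fast=17: a[fast]=0, fast++
slow=5 fast=18: a[fast]=8≠0 swap→a[5]=8, slow++,fast++
slow=6 fast=19: a[fast]=0, fast++

[3, 4, 2, 6, 6, 8, 0, 0, 0, 0, 0, 0, 0, 0, 0, 0, 0, 0, 0, 0]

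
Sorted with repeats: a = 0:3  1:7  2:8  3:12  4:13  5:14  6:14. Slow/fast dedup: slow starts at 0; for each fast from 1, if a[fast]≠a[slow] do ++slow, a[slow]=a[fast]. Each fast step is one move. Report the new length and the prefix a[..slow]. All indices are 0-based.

length 6; prefix = [3, 7, 8, 12, 13, 14]

slow=0 fast=1: a[fast]=7≠a[slow]=3 write a[1]=7, slow++,fast++
slow=1 fast=2: a[fast]=8≠a[slow]=7 write a[2]=8, slow++,fast++
slow=2 fast=3: a[fast]=12≠a[slow]=8 write a[3]=12, slow++,fast++
slow=3 fast=4: a[fast]=13≠a[slow]=12 write a[4]=13, slow++,fast++
slow=4 fast=5: a[fast]=14≠a[slow]=13 write a[5]=14, slow++,fast++
slow=5 fast=6: a[fast]=14=a[slow] dup, fast++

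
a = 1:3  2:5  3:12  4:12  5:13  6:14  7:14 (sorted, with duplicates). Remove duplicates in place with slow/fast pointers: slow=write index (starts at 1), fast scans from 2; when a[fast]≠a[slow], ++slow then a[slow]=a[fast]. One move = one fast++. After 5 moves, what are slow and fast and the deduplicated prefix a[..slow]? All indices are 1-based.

slow=5, fast=7, prefix=[3, 5, 12, 13, 14]

slow=1 fast=2: a[fast]=5≠a[slow]=3 write a[2]=5, slow++,fast++
slow=2 fast=3: a[fast]=12≠a[slow]=5 write a[3]=12, slow++,fast++
slow=3 fast=4: a[fast]=12=a[slow] dup, fast++
slow=3 fast=5: a[fast]=13≠a[slow]=12 write a[4]=13, slow++,fast++
slow=4 fast=6: a[fast]=14≠a[slow]=13 write a[5]=14, slow++,fast++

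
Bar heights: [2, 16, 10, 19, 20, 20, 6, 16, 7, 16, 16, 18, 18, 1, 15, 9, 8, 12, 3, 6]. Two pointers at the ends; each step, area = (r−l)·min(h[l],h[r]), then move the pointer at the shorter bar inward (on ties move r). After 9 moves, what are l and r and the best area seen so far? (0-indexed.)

[0,19] min(2,6)*19=38 best=38 * → l++
[1,19] min(16,6)*18=108 best=108 * → r--
[1,18] min(16,3)*17=51 best=108 → r--
[1,17] min(16,12)*16=192 best=192 * → r--
[1,16] min(16,8)*15=120 best=192 → r--
[1,15] min(16,9)*14=126 best=192 → r--
[1,14] min(16,15)*13=195 best=195 * → r--
[1,13] min(16,1)*12=12 best=195 → r--
[1,12] min(16,18)*11=176 best=195 → l++

l=2, r=12, best area=195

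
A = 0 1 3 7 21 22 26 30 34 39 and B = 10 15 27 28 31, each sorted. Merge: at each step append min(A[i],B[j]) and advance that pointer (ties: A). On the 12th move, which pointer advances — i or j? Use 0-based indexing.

i=0 j=0: A[i]=0<=B[j]=10 take 0, i++
i=1 j=0: A[i]=1<=B[j]=10 take 1, i++
i=2 j=0: A[i]=3<=B[j]=10 take 3, i++
i=3 j=0: A[i]=7<=B[j]=10 take 7, i++
i=4 j=0: A[i]=21>B[j]=10 take 10, j++
i=4 j=1: A[i]=21>B[j]=15 take 15, j++
i=4 j=2: A[i]=21<=B[j]=27 take 21, i++
i=5 j=2: A[i]=22<=B[j]=27 take 22, i++
i=6 j=2: A[i]=26<=B[j]=27 take 26, i++
i=7 j=2: A[i]=30>B[j]=27 take 27, j++
i=7 j=3: A[i]=30>B[j]=28 take 28, j++
i=7 j=4: A[i]=30<=B[j]=31 take 30, i++

i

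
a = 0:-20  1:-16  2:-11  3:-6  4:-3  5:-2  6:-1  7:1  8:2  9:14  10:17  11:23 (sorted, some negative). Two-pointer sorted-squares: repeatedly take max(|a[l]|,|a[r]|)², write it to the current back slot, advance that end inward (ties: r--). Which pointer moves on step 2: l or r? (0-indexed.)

l

l=0 r=11: |-20|<=|23| out[11]=529, r--
l=0 r=10: |-20|>|17| out[10]=400, l++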